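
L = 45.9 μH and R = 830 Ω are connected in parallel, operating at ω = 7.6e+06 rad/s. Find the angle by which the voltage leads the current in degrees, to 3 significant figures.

67.2°

X_L = ωL = 349 Ω
Parallel: admittances add. Y = 1/R + 1/(jωL)
Y = (0.00120 − j0.00287) S
|Y| = 0.00311 S → |Z| = 1/|Y| = 322 Ω, ∠Z = −∠Y = 67.2°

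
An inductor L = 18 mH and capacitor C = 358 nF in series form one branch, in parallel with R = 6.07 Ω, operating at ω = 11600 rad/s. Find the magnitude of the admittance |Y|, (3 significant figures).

168 mS

X_L = ωL = 209 Ω
X_C = 1/(ωC) = 241 Ω
Branch 1: Z₁ = R = 6.07 Ω
Branch 2 (series LC): Z₂ = j(X_L − X_C) = −j32.0 Ω
Parallel: Z = Z₁Z₂/(Z₁+Z₂), |Z| = 5.96 Ω, ∠Z = -10.7°
|Y| = 1/|Z| = 168 mS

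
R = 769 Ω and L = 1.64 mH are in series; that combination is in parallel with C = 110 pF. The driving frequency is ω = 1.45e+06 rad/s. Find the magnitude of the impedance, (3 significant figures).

3950 Ω

X_L = ωL = 2380 Ω
X_C = 1/(ωC) = 6270 Ω
Branch 1 (R+jX_L): Z₁ = 769 + j2380 Ω, |Z₁| = 2500 Ω
Branch 2 (−jX_C): Z₂ = −j6270 Ω
Parallel: Z = Z₁Z₂/(Z₁+Z₂), |Z| = 3950 Ω, ∠Z = 60.9°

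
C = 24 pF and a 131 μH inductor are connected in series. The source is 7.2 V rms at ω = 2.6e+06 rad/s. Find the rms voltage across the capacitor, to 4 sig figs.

X_L = ωL = 340.6 Ω
X_C = 1/(ωC) = 16030 Ω
Net reactance X = X_L − X_C = -15690 Ω
Z = − j15690 Ω
|Z| = √(0² + 15690²) = 15690 Ω
I = V/|Z| = 459.0 μA
V_C = I·|Z_C| = 0.0004590 × 16030 = 7.356 V

7.356 V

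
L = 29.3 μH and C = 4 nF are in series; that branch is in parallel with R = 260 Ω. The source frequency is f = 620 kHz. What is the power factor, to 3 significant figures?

ω = 2πf = 3.896e+06 rad/s
X_L = ωL = 114 Ω
X_C = 1/(ωC) = 64.2 Ω
Branch 1: Z₁ = R = 260 Ω
Branch 2 (series LC): Z₂ = j(X_L − X_C) = j50.0 Ω
Parallel: Z = Z₁Z₂/(Z₁+Z₂), |Z| = 49.1 Ω, ∠Z = 79.1°
cos φ = cos(79.1°) = 0.189

0.189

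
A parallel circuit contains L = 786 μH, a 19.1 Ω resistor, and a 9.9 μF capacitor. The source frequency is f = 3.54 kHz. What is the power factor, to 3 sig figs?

ω = 2πf = 22240 rad/s
X_L = ωL = 17.5 Ω
X_C = 1/(ωC) = 4.54 Ω
Parallel: admittances add. Y = 1/R + 1/(jωL) + jωC
Y = (0.0524 + j0.163) S
|Y| = 0.171 S → |Z| = 1/|Y| = 5.84 Ω, ∠Z = −∠Y = -72.2°
cos φ = cos(-72.2°) = 0.306

0.306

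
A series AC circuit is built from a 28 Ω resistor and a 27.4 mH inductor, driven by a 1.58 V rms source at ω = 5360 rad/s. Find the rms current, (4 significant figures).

X_L = ωL = 146.9 Ω
Z = 28.00 + j146.9 Ω
|Z| = √(28.00² + 146.9²) = 149.5 Ω
I = V/|Z| = 1.58/149.5 = 10.57 mA

10.57 mA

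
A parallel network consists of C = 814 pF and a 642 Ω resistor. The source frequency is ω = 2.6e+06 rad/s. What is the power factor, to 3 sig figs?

X_C = 1/(ωC) = 473 Ω
Parallel: admittances add. Y = 1/R + jωC
Y = (0.00156 + j0.00212) S
|Y| = 0.00263 S → |Z| = 1/|Y| = 381 Ω, ∠Z = −∠Y = -53.6°
cos φ = cos(-53.6°) = 0.593

0.593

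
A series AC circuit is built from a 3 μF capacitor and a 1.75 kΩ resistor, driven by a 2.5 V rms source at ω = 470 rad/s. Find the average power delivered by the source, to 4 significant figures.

X_C = 1/(ωC) = 709.2 Ω
Z = 1750 − j709.2 Ω
|Z| = √(1750² + 709.2²) = 1888 Ω
∠Z = arctan(-709.2/1750) = -22.06°
I = V/|Z| = 1.324 mA
P = VI cos φ = 2.5 × 0.001324 × cos(-22.06°) = 3.068 mW

3.068 mW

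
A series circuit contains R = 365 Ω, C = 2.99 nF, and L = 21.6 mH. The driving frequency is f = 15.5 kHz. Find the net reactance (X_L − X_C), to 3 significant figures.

-1330 Ω

ω = 2πf = 97390 rad/s
X_L = ωL = 2100 Ω
X_C = 1/(ωC) = 3430 Ω
X = 2100 − 3430 = -1330 Ω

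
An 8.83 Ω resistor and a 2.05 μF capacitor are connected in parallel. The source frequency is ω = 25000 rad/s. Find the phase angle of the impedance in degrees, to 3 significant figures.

-24.3°

X_C = 1/(ωC) = 19.5 Ω
Parallel: admittances add. Y = 1/R + jωC
Y = (0.113 + j0.0512) S
|Y| = 0.124 S → |Z| = 1/|Y| = 8.04 Ω, ∠Z = −∠Y = -24.3°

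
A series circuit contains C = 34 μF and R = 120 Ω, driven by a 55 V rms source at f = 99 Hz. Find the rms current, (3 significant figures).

426 mA

ω = 2πf = 622.0 rad/s
X_C = 1/(ωC) = 47.3 Ω
Z = 120 − j47.3 Ω
|Z| = √(120² + 47.3²) = 129 Ω
I = V/|Z| = 55/129 = 426 mA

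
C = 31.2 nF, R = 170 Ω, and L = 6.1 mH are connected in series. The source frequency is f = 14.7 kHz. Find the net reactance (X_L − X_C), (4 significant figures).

216.4 Ω

ω = 2πf = 92360 rad/s
X_L = ωL = 563.4 Ω
X_C = 1/(ωC) = 347.0 Ω
X = 563.4 − 347.0 = 216.4 Ω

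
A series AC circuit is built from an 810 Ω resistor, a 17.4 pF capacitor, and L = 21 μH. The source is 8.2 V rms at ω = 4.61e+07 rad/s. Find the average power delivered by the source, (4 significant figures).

74.23 mW

X_L = ωL = 968.1 Ω
X_C = 1/(ωC) = 1247 Ω
Net reactance X = X_L − X_C = -278.6 Ω
Z = 810.0 − j278.6 Ω
|Z| = √(810.0² + 278.6²) = 856.6 Ω
∠Z = arctan(-278.6/810.0) = -18.98°
I = V/|Z| = 9.573 mA
P = VI cos φ = 8.2 × 0.009573 × cos(-18.98°) = 74.23 mW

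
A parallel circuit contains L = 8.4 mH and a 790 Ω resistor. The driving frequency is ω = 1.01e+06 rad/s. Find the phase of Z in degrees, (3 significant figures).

X_L = ωL = 8480 Ω
Parallel: admittances add. Y = 1/R + 1/(jωL)
Y = (0.00127 − j0.000118) S
|Y| = 0.00127 S → |Z| = 1/|Y| = 787 Ω, ∠Z = −∠Y = 5.32°

5.32°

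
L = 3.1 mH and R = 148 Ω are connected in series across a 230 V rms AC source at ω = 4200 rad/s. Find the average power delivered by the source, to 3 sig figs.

X_L = ωL = 13.0 Ω
Z = 148 + j13.0 Ω
|Z| = √(148² + 13.0²) = 149 Ω
∠Z = arctan(13.0/148) = 5.03°
I = V/|Z| = 1.55 A
P = VI cos φ = 230 × 1.55 × cos(5.03°) = 355 W

355 W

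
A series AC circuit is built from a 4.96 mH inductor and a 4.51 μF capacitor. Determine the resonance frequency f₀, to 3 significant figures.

ω₀ = 1/√(LC) = 1/√(0.00496 × 4.51e-06) = 6686 rad/s
f₀ = ω₀/(2π) = 1.06 kHz

1.06 kHz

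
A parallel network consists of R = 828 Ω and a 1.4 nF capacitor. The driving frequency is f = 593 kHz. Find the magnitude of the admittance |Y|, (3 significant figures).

ω = 2πf = 3.726e+06 rad/s
X_C = 1/(ωC) = 192 Ω
Parallel: admittances add. Y = 1/R + jωC
Y = (0.00121 + j0.00522) S
|Y| = 0.00535 S → |Z| = 1/|Y| = 187 Ω, ∠Z = −∠Y = -77.0°

5.35 mS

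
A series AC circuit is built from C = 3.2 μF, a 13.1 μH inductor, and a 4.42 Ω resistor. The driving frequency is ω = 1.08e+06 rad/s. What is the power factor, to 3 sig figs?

0.304

X_L = ωL = 14.1 Ω
X_C = 1/(ωC) = 0.289 Ω
Net reactance X = X_L − X_C = 13.9 Ω
Z = 4.42 + j13.9 Ω
|Z| = √(4.42² + 13.9²) = 14.5 Ω
∠Z = arctan(13.9/4.42) = 72.3°
cos φ = cos(72.3°) = 0.304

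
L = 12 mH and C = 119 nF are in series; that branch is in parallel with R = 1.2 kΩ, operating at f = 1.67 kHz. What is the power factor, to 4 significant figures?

ω = 2πf = 10490 rad/s
X_L = ωL = 125.9 Ω
X_C = 1/(ωC) = 800.9 Ω
Branch 1: Z₁ = R = 1200 Ω
Branch 2 (series LC): Z₂ = j(X_L − X_C) = −j674.9 Ω
Parallel: Z = Z₁Z₂/(Z₁+Z₂), |Z| = 588.3 Ω, ∠Z = -60.64°
cos φ = cos(-60.64°) = 0.4902

0.4902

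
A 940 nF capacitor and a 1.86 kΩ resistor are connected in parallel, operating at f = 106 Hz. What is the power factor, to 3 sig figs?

0.651

ω = 2πf = 666.0 rad/s
X_C = 1/(ωC) = 1600 Ω
Parallel: admittances add. Y = 1/R + jωC
Y = (0.000538 + j0.000626) S
|Y| = 0.000825 S → |Z| = 1/|Y| = 1210 Ω, ∠Z = −∠Y = -49.3°
cos φ = cos(-49.3°) = 0.651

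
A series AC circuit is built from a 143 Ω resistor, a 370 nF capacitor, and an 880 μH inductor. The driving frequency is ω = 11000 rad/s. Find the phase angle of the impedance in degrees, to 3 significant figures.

-58.8°

X_L = ωL = 9.68 Ω
X_C = 1/(ωC) = 246 Ω
Net reactance X = X_L − X_C = -236 Ω
Z = 143 − j236 Ω
|Z| = √(143² + 236²) = 276 Ω
∠Z = arctan(-236/143) = -58.8°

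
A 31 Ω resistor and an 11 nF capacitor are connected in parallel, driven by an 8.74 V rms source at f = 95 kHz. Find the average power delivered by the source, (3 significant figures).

2.46 W

ω = 2πf = 596900 rad/s
X_C = 1/(ωC) = 152 Ω
Parallel: admittances add. Y = 1/R + jωC
Y = (0.0323 + j0.00657) S
|Y| = 0.0329 S → |Z| = 1/|Y| = 30.4 Ω, ∠Z = −∠Y = -11.5°
I = V/|Z| = 288 mA
P = VI cos φ = 8.74 × 0.288 × cos(-11.5°) = 2.46 W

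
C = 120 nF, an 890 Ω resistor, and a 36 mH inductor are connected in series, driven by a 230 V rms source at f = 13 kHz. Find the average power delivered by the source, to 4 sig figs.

ω = 2πf = 81680 rad/s
X_L = ωL = 2941 Ω
X_C = 1/(ωC) = 102.0 Ω
Net reactance X = X_L − X_C = 2839 Ω
Z = 890.0 + j2839 Ω
|Z| = √(890.0² + 2839²) = 2975 Ω
∠Z = arctan(2839/890.0) = 72.59°
I = V/|Z| = 77.32 mA
P = VI cos φ = 230 × 0.07732 × cos(72.59°) = 5.320 W

5.320 W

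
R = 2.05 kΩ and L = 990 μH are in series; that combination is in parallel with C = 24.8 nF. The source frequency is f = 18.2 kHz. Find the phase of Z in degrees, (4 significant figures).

-80.18°

ω = 2πf = 114400 rad/s
X_L = ωL = 113.2 Ω
X_C = 1/(ωC) = 352.6 Ω
Branch 1 (R+jX_L): Z₁ = 2050 + j113.2 Ω, |Z₁| = 2053 Ω
Branch 2 (−jX_C): Z₂ = −j352.6 Ω
Parallel: Z = Z₁Z₂/(Z₁+Z₂), |Z| = 350.8 Ω, ∠Z = -80.18°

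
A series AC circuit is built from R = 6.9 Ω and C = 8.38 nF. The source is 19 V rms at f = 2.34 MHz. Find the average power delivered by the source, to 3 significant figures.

ω = 2πf = 1.47e+07 rad/s
X_C = 1/(ωC) = 8.12 Ω
Z = 6.90 − j8.12 Ω
|Z| = √(6.90² + 8.12²) = 10.7 Ω
∠Z = arctan(-8.12/6.90) = -49.6°
I = V/|Z| = 1.78 A
P = VI cos φ = 19 × 1.78 × cos(-49.6°) = 21.9 W

21.9 W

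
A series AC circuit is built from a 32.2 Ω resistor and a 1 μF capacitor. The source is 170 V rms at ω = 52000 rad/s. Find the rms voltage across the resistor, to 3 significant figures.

X_C = 1/(ωC) = 19.2 Ω
Z = 32.2 − j19.2 Ω
|Z| = √(32.2² + 19.2²) = 37.5 Ω
I = V/|Z| = 4.53 A
V_R = I·|Z_R| = 4.53 × 32.2 = 146 V

146 V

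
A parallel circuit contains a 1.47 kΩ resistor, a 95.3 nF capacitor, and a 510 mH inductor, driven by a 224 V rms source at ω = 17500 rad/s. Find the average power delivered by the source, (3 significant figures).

34.1 W

X_L = ωL = 8920 Ω
X_C = 1/(ωC) = 600 Ω
Parallel: admittances add. Y = 1/R + 1/(jωL) + jωC
Y = (0.000680 + j0.00156) S
|Y| = 0.00170 S → |Z| = 1/|Y| = 589 Ω, ∠Z = −∠Y = -66.4°
I = V/|Z| = 380 mA
P = VI cos φ = 224 × 0.380 × cos(-66.4°) = 34.1 W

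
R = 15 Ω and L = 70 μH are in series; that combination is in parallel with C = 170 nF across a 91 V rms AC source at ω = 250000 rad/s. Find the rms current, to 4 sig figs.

X_L = ωL = 17.50 Ω
X_C = 1/(ωC) = 23.53 Ω
Branch 1 (R+jX_L): Z₁ = 15.00 + j17.50 Ω, |Z₁| = 23.05 Ω
Branch 2 (−jX_C): Z₂ = −j23.53 Ω
Parallel: Z = Z₁Z₂/(Z₁+Z₂), |Z| = 33.55 Ω, ∠Z = -18.70°
I = V/|Z| = 91/33.55 = 2.713 A

2.713 A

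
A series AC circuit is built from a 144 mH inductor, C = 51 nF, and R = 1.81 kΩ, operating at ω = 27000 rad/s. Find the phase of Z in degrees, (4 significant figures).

60.21°

X_L = ωL = 3888 Ω
X_C = 1/(ωC) = 726.2 Ω
Net reactance X = X_L − X_C = 3162 Ω
Z = 1810 + j3162 Ω
|Z| = √(1810² + 3162²) = 3643 Ω
∠Z = arctan(3162/1810) = 60.21°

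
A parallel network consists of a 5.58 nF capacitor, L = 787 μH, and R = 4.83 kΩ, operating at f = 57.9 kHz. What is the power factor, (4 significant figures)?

0.1401

ω = 2πf = 363800 rad/s
X_L = ωL = 286.3 Ω
X_C = 1/(ωC) = 492.6 Ω
Parallel: admittances add. Y = 1/R + 1/(jωL) + jωC
Y = (0.0002070 − j0.001463) S
|Y| = 0.001477 S → |Z| = 1/|Y| = 676.9 Ω, ∠Z = −∠Y = 81.94°
cos φ = cos(81.94°) = 0.1401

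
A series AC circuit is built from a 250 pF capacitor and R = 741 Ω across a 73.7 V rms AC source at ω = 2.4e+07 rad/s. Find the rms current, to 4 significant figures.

97.04 mA

X_C = 1/(ωC) = 166.7 Ω
Z = 741.0 − j166.7 Ω
|Z| = √(741.0² + 166.7²) = 759.5 Ω
I = V/|Z| = 73.7/759.5 = 97.04 mA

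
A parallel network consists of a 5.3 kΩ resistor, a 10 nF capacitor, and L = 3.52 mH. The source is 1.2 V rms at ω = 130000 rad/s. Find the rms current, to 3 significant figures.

X_L = ωL = 458 Ω
X_C = 1/(ωC) = 769 Ω
Parallel: admittances add. Y = 1/R + 1/(jωL) + jωC
Y = (0.000189 − j0.000885) S
|Y| = 0.000905 S → |Z| = 1/|Y| = 1100 Ω, ∠Z = −∠Y = 78.0°
I = V/|Z| = 1.2/1100 = 1.09 mA

1.09 mA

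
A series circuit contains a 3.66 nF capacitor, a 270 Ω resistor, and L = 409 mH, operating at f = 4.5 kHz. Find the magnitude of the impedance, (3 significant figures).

ω = 2πf = 28270 rad/s
X_L = ωL = 11600 Ω
X_C = 1/(ωC) = 9660 Ω
Net reactance X = X_L − X_C = 1900 Ω
Z = 270 + j1900 Ω
|Z| = √(270² + 1900²) = 1920 Ω

1920 Ω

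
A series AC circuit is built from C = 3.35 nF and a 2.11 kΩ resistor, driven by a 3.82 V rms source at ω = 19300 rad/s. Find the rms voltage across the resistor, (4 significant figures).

0.5163 V

X_C = 1/(ωC) = 15470 Ω
Z = 2110 − j15470 Ω
|Z| = √(2110² + 15470²) = 15610 Ω
I = V/|Z| = 244.7 μA
V_R = I·|Z_R| = 0.0002447 × 2110 = 0.5163 V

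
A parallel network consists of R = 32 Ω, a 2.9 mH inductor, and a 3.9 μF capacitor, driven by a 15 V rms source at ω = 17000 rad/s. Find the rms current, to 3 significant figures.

834 mA

X_L = ωL = 49.3 Ω
X_C = 1/(ωC) = 15.1 Ω
Parallel: admittances add. Y = 1/R + 1/(jωL) + jωC
Y = (0.0312 + j0.0460) S
|Y| = 0.0556 S → |Z| = 1/|Y| = 18.0 Ω, ∠Z = −∠Y = -55.8°
I = V/|Z| = 15/18.0 = 834 mA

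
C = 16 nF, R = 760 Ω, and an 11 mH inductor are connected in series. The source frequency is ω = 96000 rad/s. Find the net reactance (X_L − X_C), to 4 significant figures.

X_L = ωL = 1056 Ω
X_C = 1/(ωC) = 651.0 Ω
X = 1056 − 651.0 = 405.0 Ω

405.0 Ω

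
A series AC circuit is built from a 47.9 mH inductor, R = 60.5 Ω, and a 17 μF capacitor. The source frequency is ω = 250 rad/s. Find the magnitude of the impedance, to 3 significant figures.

X_L = ωL = 12.0 Ω
X_C = 1/(ωC) = 235 Ω
Net reactance X = X_L − X_C = -223 Ω
Z = 60.5 − j223 Ω
|Z| = √(60.5² + 223²) = 231 Ω

231 Ω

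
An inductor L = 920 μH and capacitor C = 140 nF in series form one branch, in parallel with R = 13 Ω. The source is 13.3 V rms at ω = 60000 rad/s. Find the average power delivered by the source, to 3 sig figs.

13.6 W

X_L = ωL = 55.2 Ω
X_C = 1/(ωC) = 119 Ω
Branch 1: Z₁ = R = 13.0 Ω
Branch 2 (series LC): Z₂ = j(X_L − X_C) = −j63.8 Ω
Parallel: Z = Z₁Z₂/(Z₁+Z₂), |Z| = 12.7 Ω, ∠Z = -11.5°
I = V/|Z| = 1.04 A
P = VI cos φ = 13.3 × 1.04 × cos(-11.5°) = 13.6 W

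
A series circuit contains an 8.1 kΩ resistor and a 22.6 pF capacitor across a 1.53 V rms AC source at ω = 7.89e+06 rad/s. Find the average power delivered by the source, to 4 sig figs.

195.4 μW

X_C = 1/(ωC) = 5608 Ω
Z = 8100 − j5608 Ω
|Z| = √(8100² + 5608²) = 9852 Ω
∠Z = arctan(-5608/8100) = -34.70°
I = V/|Z| = 155.3 μA
P = VI cos φ = 1.53 × 0.0001553 × cos(-34.70°) = 195.4 μW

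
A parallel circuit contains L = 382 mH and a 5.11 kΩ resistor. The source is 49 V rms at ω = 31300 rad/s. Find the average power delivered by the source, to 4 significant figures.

X_L = ωL = 11960 Ω
Parallel: admittances add. Y = 1/R + 1/(jωL)
Y = (0.0001957 − j8.364e-05) S
|Y| = 0.0002128 S → |Z| = 1/|Y| = 4699 Ω, ∠Z = −∠Y = 23.14°
I = V/|Z| = 10.43 mA
P = VI cos φ = 49 × 0.01043 × cos(23.14°) = 469.9 mW

469.9 mW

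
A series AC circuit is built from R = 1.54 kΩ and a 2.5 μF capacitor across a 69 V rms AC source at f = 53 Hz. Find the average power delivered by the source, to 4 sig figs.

1.922 W

ω = 2πf = 333.0 rad/s
X_C = 1/(ωC) = 1201 Ω
Z = 1540 − j1201 Ω
|Z| = √(1540² + 1201²) = 1953 Ω
∠Z = arctan(-1201/1540) = -37.95°
I = V/|Z| = 35.33 mA
P = VI cos φ = 69 × 0.03533 × cos(-37.95°) = 1.922 W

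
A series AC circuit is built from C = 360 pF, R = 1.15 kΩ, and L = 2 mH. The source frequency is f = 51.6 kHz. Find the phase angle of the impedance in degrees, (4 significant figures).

-81.74°

ω = 2πf = 324200 rad/s
X_L = ωL = 648.4 Ω
X_C = 1/(ωC) = 8568 Ω
Net reactance X = X_L − X_C = -7919 Ω
Z = 1150 − j7919 Ω
|Z| = √(1150² + 7919²) = 8002 Ω
∠Z = arctan(-7919/1150) = -81.74°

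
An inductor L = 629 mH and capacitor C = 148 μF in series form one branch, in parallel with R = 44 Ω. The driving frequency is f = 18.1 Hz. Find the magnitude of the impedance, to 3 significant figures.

ω = 2πf = 113.7 rad/s
X_L = ωL = 71.5 Ω
X_C = 1/(ωC) = 59.4 Ω
Branch 1: Z₁ = R = 44.0 Ω
Branch 2 (series LC): Z₂ = j(X_L − X_C) = j12.1 Ω
Parallel: Z = Z₁Z₂/(Z₁+Z₂), |Z| = 11.7 Ω, ∠Z = 74.6°

11.7 Ω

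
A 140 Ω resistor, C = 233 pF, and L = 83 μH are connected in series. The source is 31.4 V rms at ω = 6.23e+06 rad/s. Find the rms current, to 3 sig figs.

142 mA

X_L = ωL = 517 Ω
X_C = 1/(ωC) = 689 Ω
Net reactance X = X_L − X_C = -172 Ω
Z = 140 − j172 Ω
|Z| = √(140² + 172²) = 222 Ω
I = V/|Z| = 31.4/222 = 142 mA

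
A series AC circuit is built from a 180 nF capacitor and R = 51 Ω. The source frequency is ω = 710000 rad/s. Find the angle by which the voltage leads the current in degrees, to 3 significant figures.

X_C = 1/(ωC) = 7.82 Ω
Z = 51.0 − j7.82 Ω
|Z| = √(51.0² + 7.82²) = 51.6 Ω
∠Z = arctan(-7.82/51.0) = -8.72°

-8.72°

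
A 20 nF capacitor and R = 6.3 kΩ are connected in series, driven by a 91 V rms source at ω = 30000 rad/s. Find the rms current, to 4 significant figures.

X_C = 1/(ωC) = 1667 Ω
Z = 6300 − j1667 Ω
|Z| = √(6300² + 1667²) = 6517 Ω
I = V/|Z| = 91/6517 = 13.96 mA

13.96 mA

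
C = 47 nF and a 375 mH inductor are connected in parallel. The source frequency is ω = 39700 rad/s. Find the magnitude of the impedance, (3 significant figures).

X_L = ωL = 14900 Ω
X_C = 1/(ωC) = 536 Ω
Parallel: admittances add. Y = 1/(jωL) + jωC
Y = (0 + j0.00180) S
|Y| = 0.00180 S → |Z| = 1/|Y| = 556 Ω, ∠Z = −∠Y = -90.0°

556 Ω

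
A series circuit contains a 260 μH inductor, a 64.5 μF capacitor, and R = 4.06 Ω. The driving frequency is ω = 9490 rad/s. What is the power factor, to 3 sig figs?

0.980

X_L = ωL = 2.47 Ω
X_C = 1/(ωC) = 1.63 Ω
Net reactance X = X_L − X_C = 0.834 Ω
Z = 4.06 + j0.834 Ω
|Z| = √(4.06² + 0.834²) = 4.14 Ω
∠Z = arctan(0.834/4.06) = 11.6°
cos φ = cos(11.6°) = 0.980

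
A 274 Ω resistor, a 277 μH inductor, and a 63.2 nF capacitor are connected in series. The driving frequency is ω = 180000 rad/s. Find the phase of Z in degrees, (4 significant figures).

X_L = ωL = 49.86 Ω
X_C = 1/(ωC) = 87.90 Ω
Net reactance X = X_L − X_C = -38.04 Ω
Z = 274.0 − j38.04 Ω
|Z| = √(274.0² + 38.04²) = 276.6 Ω
∠Z = arctan(-38.04/274.0) = -7.905°

-7.905°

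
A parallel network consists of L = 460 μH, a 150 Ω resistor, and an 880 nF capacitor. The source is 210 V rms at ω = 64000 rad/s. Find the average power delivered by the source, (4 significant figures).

294.0 W

X_L = ωL = 29.44 Ω
X_C = 1/(ωC) = 17.76 Ω
Parallel: admittances add. Y = 1/R + 1/(jωL) + jωC
Y = (0.006667 + j0.02235) S
|Y| = 0.02333 S → |Z| = 1/|Y| = 42.87 Ω, ∠Z = −∠Y = -73.39°
I = V/|Z| = 4.898 A
P = VI cos φ = 210 × 4.898 × cos(-73.39°) = 294.0 W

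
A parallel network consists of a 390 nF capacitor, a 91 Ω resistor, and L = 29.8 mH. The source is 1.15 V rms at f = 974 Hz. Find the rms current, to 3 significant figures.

13.1 mA

ω = 2πf = 6120 rad/s
X_L = ωL = 182 Ω
X_C = 1/(ωC) = 419 Ω
Parallel: admittances add. Y = 1/R + 1/(jωL) + jωC
Y = (0.0110 − j0.00310) S
|Y| = 0.0114 S → |Z| = 1/|Y| = 87.6 Ω, ∠Z = −∠Y = 15.7°
I = V/|Z| = 1.15/87.6 = 13.1 mA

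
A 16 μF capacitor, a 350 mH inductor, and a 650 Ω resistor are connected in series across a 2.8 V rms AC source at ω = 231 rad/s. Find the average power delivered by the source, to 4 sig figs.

X_L = ωL = 80.85 Ω
X_C = 1/(ωC) = 270.6 Ω
Net reactance X = X_L − X_C = -189.7 Ω
Z = 650.0 − j189.7 Ω
|Z| = √(650.0² + 189.7²) = 677.1 Ω
∠Z = arctan(-189.7/650.0) = -16.27°
I = V/|Z| = 4.135 mA
P = VI cos φ = 2.8 × 0.004135 × cos(-16.27°) = 11.11 mW

11.11 mW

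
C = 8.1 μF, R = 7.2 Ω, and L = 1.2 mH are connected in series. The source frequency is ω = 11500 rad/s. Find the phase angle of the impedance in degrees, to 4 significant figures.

23.06°

X_L = ωL = 13.80 Ω
X_C = 1/(ωC) = 10.74 Ω
Net reactance X = X_L − X_C = 3.065 Ω
Z = 7.200 + j3.065 Ω
|Z| = √(7.200² + 3.065²) = 7.825 Ω
∠Z = arctan(3.065/7.200) = 23.06°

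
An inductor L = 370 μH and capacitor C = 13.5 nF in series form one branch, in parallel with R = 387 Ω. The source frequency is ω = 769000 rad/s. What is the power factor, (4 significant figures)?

0.4373

X_L = ωL = 284.5 Ω
X_C = 1/(ωC) = 96.33 Ω
Branch 1: Z₁ = R = 387.0 Ω
Branch 2 (series LC): Z₂ = j(X_L − X_C) = j188.2 Ω
Parallel: Z = Z₁Z₂/(Z₁+Z₂), |Z| = 169.3 Ω, ∠Z = 64.07°
cos φ = cos(64.07°) = 0.4373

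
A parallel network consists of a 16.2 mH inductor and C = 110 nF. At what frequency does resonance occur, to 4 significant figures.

3.770 kHz

ω₀ = 1/√(LC) = 1/√(0.0162 × 1.1e-07) = 23690 rad/s
f₀ = ω₀/(2π) = 3.770 kHz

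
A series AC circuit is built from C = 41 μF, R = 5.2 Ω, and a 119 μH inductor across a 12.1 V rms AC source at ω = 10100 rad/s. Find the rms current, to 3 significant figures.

2.27 A

X_L = ωL = 1.20 Ω
X_C = 1/(ωC) = 2.41 Ω
Net reactance X = X_L − X_C = -1.21 Ω
Z = 5.20 − j1.21 Ω
|Z| = √(5.20² + 1.21²) = 5.34 Ω
I = V/|Z| = 12.1/5.34 = 2.27 A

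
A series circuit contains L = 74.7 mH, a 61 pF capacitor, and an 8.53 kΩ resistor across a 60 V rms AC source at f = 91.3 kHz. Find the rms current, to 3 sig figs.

3.61 mA

ω = 2πf = 573700 rad/s
X_L = ωL = 42900 Ω
X_C = 1/(ωC) = 28600 Ω
Net reactance X = X_L − X_C = 14300 Ω
Z = 8530 + j14300 Ω
|Z| = √(8530² + 14300²) = 16600 Ω
I = V/|Z| = 60/16600 = 3.61 mA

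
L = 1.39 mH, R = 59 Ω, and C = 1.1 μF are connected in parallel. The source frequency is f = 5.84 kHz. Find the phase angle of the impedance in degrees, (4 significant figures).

-50.77°

ω = 2πf = 36690 rad/s
X_L = ωL = 51.00 Ω
X_C = 1/(ωC) = 24.78 Ω
Parallel: admittances add. Y = 1/R + 1/(jωL) + jωC
Y = (0.01695 + j0.02076) S
|Y| = 0.02680 S → |Z| = 1/|Y| = 37.32 Ω, ∠Z = −∠Y = -50.77°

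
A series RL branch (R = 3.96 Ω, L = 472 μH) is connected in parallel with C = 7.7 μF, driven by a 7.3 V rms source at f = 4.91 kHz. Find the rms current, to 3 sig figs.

1.27 A

ω = 2πf = 30850 rad/s
X_L = ωL = 14.6 Ω
X_C = 1/(ωC) = 4.21 Ω
Branch 1 (R+jX_L): Z₁ = 3.96 + j14.6 Ω, |Z₁| = 15.1 Ω
Branch 2 (−jX_C): Z₂ = −j4.21 Ω
Parallel: Z = Z₁Z₂/(Z₁+Z₂), |Z| = 5.73 Ω, ∠Z = -84.3°
I = V/|Z| = 7.3/5.73 = 1.27 A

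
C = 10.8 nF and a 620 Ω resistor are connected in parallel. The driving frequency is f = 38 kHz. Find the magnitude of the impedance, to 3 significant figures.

ω = 2πf = 238800 rad/s
X_C = 1/(ωC) = 388 Ω
Parallel: admittances add. Y = 1/R + jωC
Y = (0.00161 + j0.00258) S
|Y| = 0.00304 S → |Z| = 1/|Y| = 329 Ω, ∠Z = −∠Y = -58.0°

329 Ω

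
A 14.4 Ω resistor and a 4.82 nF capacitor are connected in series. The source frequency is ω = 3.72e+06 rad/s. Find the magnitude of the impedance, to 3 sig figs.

X_C = 1/(ωC) = 55.8 Ω
Z = 14.4 − j55.8 Ω
|Z| = √(14.4² + 55.8²) = 57.6 Ω

57.6 Ω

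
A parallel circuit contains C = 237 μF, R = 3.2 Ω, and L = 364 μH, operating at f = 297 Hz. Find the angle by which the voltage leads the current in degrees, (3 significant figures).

73.1°

ω = 2πf = 1866 rad/s
X_L = ωL = 0.679 Ω
X_C = 1/(ωC) = 2.26 Ω
Parallel: admittances add. Y = 1/R + 1/(jωL) + jωC
Y = (0.312 − j1.03) S
|Y| = 1.08 S → |Z| = 1/|Y| = 0.929 Ω, ∠Z = −∠Y = 73.1°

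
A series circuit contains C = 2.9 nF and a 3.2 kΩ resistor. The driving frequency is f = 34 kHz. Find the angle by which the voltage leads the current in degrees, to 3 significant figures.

ω = 2πf = 213600 rad/s
X_C = 1/(ωC) = 1610 Ω
Z = 3200 − j1610 Ω
|Z| = √(3200² + 1610²) = 3580 Ω
∠Z = arctan(-1610/3200) = -26.8°

-26.8°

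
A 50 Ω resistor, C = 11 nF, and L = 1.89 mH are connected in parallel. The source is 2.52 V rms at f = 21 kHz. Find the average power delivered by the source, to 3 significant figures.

ω = 2πf = 131900 rad/s
X_L = ωL = 249 Ω
X_C = 1/(ωC) = 689 Ω
Parallel: admittances add. Y = 1/R + 1/(jωL) + jωC
Y = (0.0200 − j0.00256) S
|Y| = 0.0202 S → |Z| = 1/|Y| = 49.6 Ω, ∠Z = −∠Y = 7.29°
I = V/|Z| = 50.8 mA
P = VI cos φ = 2.52 × 0.0508 × cos(7.29°) = 127 mW

127 mW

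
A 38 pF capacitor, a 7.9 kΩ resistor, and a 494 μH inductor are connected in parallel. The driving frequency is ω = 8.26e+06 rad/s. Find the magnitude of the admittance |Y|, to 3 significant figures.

X_L = ωL = 4080 Ω
X_C = 1/(ωC) = 3190 Ω
Parallel: admittances add. Y = 1/R + 1/(jωL) + jωC
Y = (0.000127 + j6.88e-05) S
|Y| = 0.000144 S → |Z| = 1/|Y| = 6940 Ω, ∠Z = −∠Y = -28.5°

144 μS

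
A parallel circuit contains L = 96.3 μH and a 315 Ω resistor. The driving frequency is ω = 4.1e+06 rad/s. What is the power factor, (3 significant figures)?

X_L = ωL = 395 Ω
Parallel: admittances add. Y = 1/R + 1/(jωL)
Y = (0.00317 − j0.00253) S
|Y| = 0.00406 S → |Z| = 1/|Y| = 246 Ω, ∠Z = −∠Y = 38.6°
cos φ = cos(38.6°) = 0.782

0.782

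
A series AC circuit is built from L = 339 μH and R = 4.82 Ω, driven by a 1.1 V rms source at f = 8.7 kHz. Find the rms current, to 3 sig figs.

ω = 2πf = 54660 rad/s
X_L = ωL = 18.5 Ω
Z = 4.82 + j18.5 Ω
|Z| = √(4.82² + 18.5²) = 19.1 Ω
I = V/|Z| = 1.1/19.1 = 57.4 mA

57.4 mA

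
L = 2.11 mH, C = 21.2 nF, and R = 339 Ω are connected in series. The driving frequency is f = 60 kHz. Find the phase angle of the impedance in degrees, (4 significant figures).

ω = 2πf = 377000 rad/s
X_L = ωL = 795.5 Ω
X_C = 1/(ωC) = 125.1 Ω
Net reactance X = X_L − X_C = 670.3 Ω
Z = 339.0 + j670.3 Ω
|Z| = √(339.0² + 670.3²) = 751.2 Ω
∠Z = arctan(670.3/339.0) = 63.17°

63.17°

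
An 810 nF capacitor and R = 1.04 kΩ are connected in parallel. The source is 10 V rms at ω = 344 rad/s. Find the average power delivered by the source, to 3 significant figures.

X_C = 1/(ωC) = 3590 Ω
Parallel: admittances add. Y = 1/R + jωC
Y = (0.000962 + j0.000279) S
|Y| = 0.00100 S → |Z| = 1/|Y| = 999 Ω, ∠Z = −∠Y = -16.2°
I = V/|Z| = 10.0 mA
P = VI cos φ = 10 × 0.0100 × cos(-16.2°) = 96.2 mW

96.2 mW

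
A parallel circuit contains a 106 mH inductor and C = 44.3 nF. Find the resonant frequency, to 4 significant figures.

2.323 kHz

ω₀ = 1/√(LC) = 1/√(0.106 × 4.43e-08) = 14590 rad/s
f₀ = ω₀/(2π) = 2.323 kHz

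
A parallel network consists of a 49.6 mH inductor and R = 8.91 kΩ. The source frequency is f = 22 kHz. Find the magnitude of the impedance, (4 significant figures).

ω = 2πf = 138200 rad/s
X_L = ωL = 6856 Ω
Parallel: admittances add. Y = 1/R + 1/(jωL)
Y = (0.0001122 − j0.0001459) S
|Y| = 0.0001840 S → |Z| = 1/|Y| = 5434 Ω, ∠Z = −∠Y = 52.42°

5434 Ω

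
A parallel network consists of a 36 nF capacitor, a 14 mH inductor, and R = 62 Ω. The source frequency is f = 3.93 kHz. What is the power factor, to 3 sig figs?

0.992

ω = 2πf = 24690 rad/s
X_L = ωL = 346 Ω
X_C = 1/(ωC) = 1120 Ω
Parallel: admittances add. Y = 1/R + 1/(jωL) + jωC
Y = (0.0161 − j0.00200) S
|Y| = 0.0163 S → |Z| = 1/|Y| = 61.5 Ω, ∠Z = −∠Y = 7.08°
cos φ = cos(7.08°) = 0.992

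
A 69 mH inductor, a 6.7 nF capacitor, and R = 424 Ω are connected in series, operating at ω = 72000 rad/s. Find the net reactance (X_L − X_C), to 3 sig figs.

2900 Ω

X_L = ωL = 4970 Ω
X_C = 1/(ωC) = 2070 Ω
X = 4970 − 2070 = 2900 Ω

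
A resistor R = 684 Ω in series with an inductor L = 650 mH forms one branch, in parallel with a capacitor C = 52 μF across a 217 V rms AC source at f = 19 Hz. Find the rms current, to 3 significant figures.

1.35 A

ω = 2πf = 119.4 rad/s
X_L = ωL = 77.6 Ω
X_C = 1/(ωC) = 161 Ω
Branch 1 (R+jX_L): Z₁ = 684 + j77.6 Ω, |Z₁| = 688 Ω
Branch 2 (−jX_C): Z₂ = −j161 Ω
Parallel: Z = Z₁Z₂/(Z₁+Z₂), |Z| = 161 Ω, ∠Z = -76.6°
I = V/|Z| = 217/161 = 1.35 A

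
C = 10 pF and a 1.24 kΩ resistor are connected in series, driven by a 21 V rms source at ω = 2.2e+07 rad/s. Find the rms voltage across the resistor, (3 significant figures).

5.53 V

X_C = 1/(ωC) = 4550 Ω
Z = 1240 − j4550 Ω
|Z| = √(1240² + 4550²) = 4710 Ω
I = V/|Z| = 4.46 mA
V_R = I·|Z_R| = 0.00446 × 1240 = 5.53 V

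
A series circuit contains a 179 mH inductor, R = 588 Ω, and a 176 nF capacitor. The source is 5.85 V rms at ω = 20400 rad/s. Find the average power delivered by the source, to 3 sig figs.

X_L = ωL = 3650 Ω
X_C = 1/(ωC) = 279 Ω
Net reactance X = X_L − X_C = 3370 Ω
Z = 588 + j3370 Ω
|Z| = √(588² + 3370²) = 3420 Ω
∠Z = arctan(3370/588) = 80.1°
I = V/|Z| = 1.71 mA
P = VI cos φ = 5.85 × 0.00171 × cos(80.1°) = 1.72 mW

1.72 mW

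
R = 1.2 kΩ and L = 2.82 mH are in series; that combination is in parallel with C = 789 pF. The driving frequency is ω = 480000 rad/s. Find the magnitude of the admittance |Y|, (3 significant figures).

368 μS

X_L = ωL = 1350 Ω
X_C = 1/(ωC) = 2640 Ω
Branch 1 (R+jX_L): Z₁ = 1200 + j1350 Ω, |Z₁| = 1810 Ω
Branch 2 (−jX_C): Z₂ = −j2640 Ω
Parallel: Z = Z₁Z₂/(Z₁+Z₂), |Z| = 2710 Ω, ∠Z = 5.44°
|Y| = 1/|Z| = 368 μS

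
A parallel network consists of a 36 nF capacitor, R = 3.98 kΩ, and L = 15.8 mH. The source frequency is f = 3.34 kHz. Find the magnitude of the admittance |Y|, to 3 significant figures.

ω = 2πf = 20990 rad/s
X_L = ωL = 332 Ω
X_C = 1/(ωC) = 1320 Ω
Parallel: admittances add. Y = 1/R + 1/(jωL) + jωC
Y = (0.000251 − j0.00226) S
|Y| = 0.00227 S → |Z| = 1/|Y| = 440 Ω, ∠Z = −∠Y = 83.7°

2.27 mS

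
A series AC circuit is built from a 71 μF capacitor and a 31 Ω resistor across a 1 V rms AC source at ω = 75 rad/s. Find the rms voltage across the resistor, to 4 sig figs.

0.1629 V

X_C = 1/(ωC) = 187.8 Ω
Z = 31.00 − j187.8 Ω
|Z| = √(31.00² + 187.8²) = 190.3 Ω
I = V/|Z| = 5.254 mA
V_R = I·|Z_R| = 0.005254 × 31.00 = 0.1629 V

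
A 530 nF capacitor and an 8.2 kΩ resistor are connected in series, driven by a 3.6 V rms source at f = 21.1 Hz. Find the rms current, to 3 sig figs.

219 μA

ω = 2πf = 132.6 rad/s
X_C = 1/(ωC) = 14200 Ω
Z = 8200 − j14200 Ω
|Z| = √(8200² + 14200²) = 16400 Ω
I = V/|Z| = 3.6/16400 = 219 μA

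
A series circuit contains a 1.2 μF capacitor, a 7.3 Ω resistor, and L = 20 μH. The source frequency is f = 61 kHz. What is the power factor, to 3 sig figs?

ω = 2πf = 383300 rad/s
X_L = ωL = 7.67 Ω
X_C = 1/(ωC) = 2.17 Ω
Net reactance X = X_L − X_C = 5.49 Ω
Z = 7.30 + j5.49 Ω
|Z| = √(7.30² + 5.49²) = 9.13 Ω
∠Z = arctan(5.49/7.30) = 37.0°
cos φ = cos(37.0°) = 0.799

0.799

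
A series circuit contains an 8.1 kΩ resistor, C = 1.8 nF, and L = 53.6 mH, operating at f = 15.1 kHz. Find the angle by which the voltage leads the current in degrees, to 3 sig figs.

ω = 2πf = 94880 rad/s
X_L = ωL = 5090 Ω
X_C = 1/(ωC) = 5860 Ω
Net reactance X = X_L − X_C = -770 Ω
Z = 8100 − j770 Ω
|Z| = √(8100² + 770²) = 8140 Ω
∠Z = arctan(-770/8100) = -5.43°

-5.43°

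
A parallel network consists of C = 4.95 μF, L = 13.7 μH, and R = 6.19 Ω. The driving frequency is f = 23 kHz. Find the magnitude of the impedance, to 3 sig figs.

ω = 2πf = 144500 rad/s
X_L = ωL = 1.98 Ω
X_C = 1/(ωC) = 1.40 Ω
Parallel: admittances add. Y = 1/R + 1/(jωL) + jωC
Y = (0.162 + j0.210) S
|Y| = 0.265 S → |Z| = 1/|Y| = 3.77 Ω, ∠Z = −∠Y = -52.5°

3.77 Ω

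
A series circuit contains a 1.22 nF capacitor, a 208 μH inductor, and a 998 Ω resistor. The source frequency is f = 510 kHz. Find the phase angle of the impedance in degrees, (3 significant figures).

ω = 2πf = 3.204e+06 rad/s
X_L = ωL = 667 Ω
X_C = 1/(ωC) = 256 Ω
Net reactance X = X_L − X_C = 411 Ω
Z = 998 + j411 Ω
|Z| = √(998² + 411²) = 1080 Ω
∠Z = arctan(411/998) = 22.4°

22.4°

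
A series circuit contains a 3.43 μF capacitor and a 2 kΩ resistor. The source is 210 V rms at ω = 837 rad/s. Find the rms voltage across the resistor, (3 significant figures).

207 V

X_C = 1/(ωC) = 348 Ω
Z = 2000 − j348 Ω
|Z| = √(2000² + 348²) = 2030 Ω
I = V/|Z| = 103 mA
V_R = I·|Z_R| = 0.103 × 2000 = 207 V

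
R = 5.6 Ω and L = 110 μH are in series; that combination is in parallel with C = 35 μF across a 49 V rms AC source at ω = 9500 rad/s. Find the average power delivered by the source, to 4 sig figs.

414.3 W

X_L = ωL = 1.045 Ω
X_C = 1/(ωC) = 3.008 Ω
Branch 1 (R+jX_L): Z₁ = 5.600 + j1.045 Ω, |Z₁| = 5.697 Ω
Branch 2 (−jX_C): Z₂ = −j3.008 Ω
Parallel: Z = Z₁Z₂/(Z₁+Z₂), |Z| = 2.887 Ω, ∠Z = -60.12°
I = V/|Z| = 16.97 A
P = VI cos φ = 49 × 16.97 × cos(-60.12°) = 414.3 W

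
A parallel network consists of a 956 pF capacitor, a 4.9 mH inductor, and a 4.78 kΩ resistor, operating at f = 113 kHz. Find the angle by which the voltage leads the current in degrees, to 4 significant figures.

ω = 2πf = 710000 rad/s
X_L = ωL = 3479 Ω
X_C = 1/(ωC) = 1473 Ω
Parallel: admittances add. Y = 1/R + 1/(jωL) + jωC
Y = (0.0002092 + j0.0003913) S
|Y| = 0.0004437 S → |Z| = 1/|Y| = 2254 Ω, ∠Z = −∠Y = -61.87°

-61.87°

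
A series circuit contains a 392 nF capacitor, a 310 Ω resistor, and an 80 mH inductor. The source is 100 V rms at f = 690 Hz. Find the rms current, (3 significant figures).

ω = 2πf = 4335 rad/s
X_L = ωL = 347 Ω
X_C = 1/(ωC) = 588 Ω
Net reactance X = X_L − X_C = -242 Ω
Z = 310 − j242 Ω
|Z| = √(310² + 242²) = 393 Ω
I = V/|Z| = 100/393 = 254 mA

254 mA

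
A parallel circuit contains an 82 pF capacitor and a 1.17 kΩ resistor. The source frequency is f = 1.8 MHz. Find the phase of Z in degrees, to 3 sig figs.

ω = 2πf = 1.131e+07 rad/s
X_C = 1/(ωC) = 1080 Ω
Parallel: admittances add. Y = 1/R + jωC
Y = (0.000855 + j0.000927) S
|Y| = 0.00126 S → |Z| = 1/|Y| = 793 Ω, ∠Z = −∠Y = -47.3°

-47.3°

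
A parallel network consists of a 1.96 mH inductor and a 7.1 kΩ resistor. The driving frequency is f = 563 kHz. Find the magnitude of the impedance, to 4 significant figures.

4960 Ω

ω = 2πf = 3.537e+06 rad/s
X_L = ωL = 6933 Ω
Parallel: admittances add. Y = 1/R + 1/(jωL)
Y = (0.0001408 − j0.0001442) S
|Y| = 0.0002016 S → |Z| = 1/|Y| = 4960 Ω, ∠Z = −∠Y = 45.68°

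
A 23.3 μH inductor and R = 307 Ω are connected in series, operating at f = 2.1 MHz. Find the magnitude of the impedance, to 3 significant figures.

ω = 2πf = 1.319e+07 rad/s
X_L = ωL = 307 Ω
Z = 307 + j307 Ω
|Z| = √(307² + 307²) = 434 Ω

434 Ω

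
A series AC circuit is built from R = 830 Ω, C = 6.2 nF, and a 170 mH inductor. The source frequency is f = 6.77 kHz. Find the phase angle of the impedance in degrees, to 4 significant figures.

76.43°

ω = 2πf = 42540 rad/s
X_L = ωL = 7231 Ω
X_C = 1/(ωC) = 3792 Ω
Net reactance X = X_L − X_C = 3440 Ω
Z = 830.0 + j3440 Ω
|Z| = √(830.0² + 3440²) = 3538 Ω
∠Z = arctan(3440/830.0) = 76.43°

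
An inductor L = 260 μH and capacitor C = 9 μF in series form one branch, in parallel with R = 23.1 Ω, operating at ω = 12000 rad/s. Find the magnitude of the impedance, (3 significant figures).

X_L = ωL = 3.12 Ω
X_C = 1/(ωC) = 9.26 Ω
Branch 1: Z₁ = R = 23.1 Ω
Branch 2 (series LC): Z₂ = j(X_L − X_C) = −j6.14 Ω
Parallel: Z = Z₁Z₂/(Z₁+Z₂), |Z| = 5.93 Ω, ∠Z = -75.1°

5.93 Ω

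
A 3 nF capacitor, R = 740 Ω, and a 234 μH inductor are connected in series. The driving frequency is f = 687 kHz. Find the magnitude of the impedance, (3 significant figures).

ω = 2πf = 4.317e+06 rad/s
X_L = ωL = 1010 Ω
X_C = 1/(ωC) = 77.2 Ω
Net reactance X = X_L − X_C = 933 Ω
Z = 740 + j933 Ω
|Z| = √(740² + 933²) = 1190 Ω

1190 Ω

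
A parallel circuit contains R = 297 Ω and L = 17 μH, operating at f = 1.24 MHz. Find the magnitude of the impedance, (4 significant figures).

121.0 Ω

ω = 2πf = 7.791e+06 rad/s
X_L = ωL = 132.4 Ω
Parallel: admittances add. Y = 1/R + 1/(jωL)
Y = (0.003367 − j0.007550) S
|Y| = 0.008267 S → |Z| = 1/|Y| = 121.0 Ω, ∠Z = −∠Y = 65.97°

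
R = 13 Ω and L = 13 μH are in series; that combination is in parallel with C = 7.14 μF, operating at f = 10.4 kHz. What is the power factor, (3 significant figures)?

0.164

ω = 2πf = 65350 rad/s
X_L = ωL = 0.849 Ω
X_C = 1/(ωC) = 2.14 Ω
Branch 1 (R+jX_L): Z₁ = 13.0 + j0.849 Ω, |Z₁| = 13.0 Ω
Branch 2 (−jX_C): Z₂ = −j2.14 Ω
Parallel: Z = Z₁Z₂/(Z₁+Z₂), |Z| = 2.14 Ω, ∠Z = -80.6°
cos φ = cos(-80.6°) = 0.164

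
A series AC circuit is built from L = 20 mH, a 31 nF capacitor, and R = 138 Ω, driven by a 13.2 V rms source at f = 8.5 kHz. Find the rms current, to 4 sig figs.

ω = 2πf = 53410 rad/s
X_L = ωL = 1068 Ω
X_C = 1/(ωC) = 604.0 Ω
Net reactance X = X_L − X_C = 464.1 Ω
Z = 138.0 + j464.1 Ω
|Z| = √(138.0² + 464.1²) = 484.2 Ω
I = V/|Z| = 13.2/484.2 = 27.26 mA

27.26 mA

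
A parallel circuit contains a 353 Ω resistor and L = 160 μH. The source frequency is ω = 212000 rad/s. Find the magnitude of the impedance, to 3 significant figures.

33.8 Ω

X_L = ωL = 33.9 Ω
Parallel: admittances add. Y = 1/R + 1/(jωL)
Y = (0.00283 − j0.0295) S
|Y| = 0.0296 S → |Z| = 1/|Y| = 33.8 Ω, ∠Z = −∠Y = 84.5°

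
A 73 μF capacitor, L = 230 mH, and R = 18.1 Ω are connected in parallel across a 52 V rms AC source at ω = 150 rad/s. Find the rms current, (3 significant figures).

X_L = ωL = 34.5 Ω
X_C = 1/(ωC) = 91.3 Ω
Parallel: admittances add. Y = 1/R + 1/(jωL) + jωC
Y = (0.0552 − j0.0180) S
|Y| = 0.0581 S → |Z| = 1/|Y| = 17.2 Ω, ∠Z = −∠Y = 18.1°
I = V/|Z| = 52/17.2 = 3.02 A

3.02 A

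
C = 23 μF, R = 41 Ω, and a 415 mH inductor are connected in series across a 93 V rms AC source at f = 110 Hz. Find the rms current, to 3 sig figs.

409 mA

ω = 2πf = 691.2 rad/s
X_L = ωL = 287 Ω
X_C = 1/(ωC) = 62.9 Ω
Net reactance X = X_L − X_C = 224 Ω
Z = 41.0 + j224 Ω
|Z| = √(41.0² + 224²) = 228 Ω
I = V/|Z| = 93/228 = 409 mA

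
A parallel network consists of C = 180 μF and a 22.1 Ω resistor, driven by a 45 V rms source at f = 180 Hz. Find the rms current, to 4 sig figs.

ω = 2πf = 1131 rad/s
X_C = 1/(ωC) = 4.912 Ω
Parallel: admittances add. Y = 1/R + jωC
Y = (0.04525 + j0.2036) S
|Y| = 0.2085 S → |Z| = 1/|Y| = 4.795 Ω, ∠Z = −∠Y = -77.47°
I = V/|Z| = 45/4.795 = 9.384 A

9.384 A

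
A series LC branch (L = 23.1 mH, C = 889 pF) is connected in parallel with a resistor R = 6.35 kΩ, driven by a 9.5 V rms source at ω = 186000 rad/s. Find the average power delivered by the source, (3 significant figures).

X_L = ωL = 4300 Ω
X_C = 1/(ωC) = 6050 Ω
Branch 1: Z₁ = R = 6350 Ω
Branch 2 (series LC): Z₂ = j(X_L − X_C) = −j1750 Ω
Parallel: Z = Z₁Z₂/(Z₁+Z₂), |Z| = 1690 Ω, ∠Z = -74.6°
I = V/|Z| = 5.63 mA
P = VI cos φ = 9.5 × 0.00563 × cos(-74.6°) = 14.2 mW

14.2 mW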